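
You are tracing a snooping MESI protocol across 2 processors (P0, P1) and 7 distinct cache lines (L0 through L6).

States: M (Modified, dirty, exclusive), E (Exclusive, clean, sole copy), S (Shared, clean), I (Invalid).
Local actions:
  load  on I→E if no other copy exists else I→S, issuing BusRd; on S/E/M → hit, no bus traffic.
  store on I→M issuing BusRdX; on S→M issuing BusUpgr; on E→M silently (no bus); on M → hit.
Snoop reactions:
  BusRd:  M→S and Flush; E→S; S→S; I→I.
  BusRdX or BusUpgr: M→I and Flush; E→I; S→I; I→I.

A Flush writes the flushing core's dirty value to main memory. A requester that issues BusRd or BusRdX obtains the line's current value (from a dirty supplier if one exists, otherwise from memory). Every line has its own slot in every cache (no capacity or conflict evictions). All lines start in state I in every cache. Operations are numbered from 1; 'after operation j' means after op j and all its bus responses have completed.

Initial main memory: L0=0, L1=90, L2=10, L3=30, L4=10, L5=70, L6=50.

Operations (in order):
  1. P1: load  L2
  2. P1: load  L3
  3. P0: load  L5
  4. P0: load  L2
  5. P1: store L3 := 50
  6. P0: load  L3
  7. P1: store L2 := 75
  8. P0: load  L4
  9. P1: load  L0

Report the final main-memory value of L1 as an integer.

  op1 P1: load  L2 → I/E on L2; bus BusRd; mem=10
  op2 P1: load  L3 → I/E on L3; bus BusRd; mem=30
  op3 P0: load  L5 → E/I on L5; bus BusRd; mem=70
  op4 P0: load  L2 → S/S on L2; bus BusRd; mem=10
  op5 P1: store L3 := 50 → I/M on L3; bus (none); mem=30
  op6 P0: load  L3 → S/S on L3; bus BusRd Flush; mem=50
  op7 P1: store L2 := 75 → I/M on L2; bus BusUpgr; mem=10
  op8 P0: load  L4 → E/I on L4; bus BusRd; mem=10
  op9 P1: load  L0 → I/E on L0; bus BusRd; mem=0

memory[L1] = 90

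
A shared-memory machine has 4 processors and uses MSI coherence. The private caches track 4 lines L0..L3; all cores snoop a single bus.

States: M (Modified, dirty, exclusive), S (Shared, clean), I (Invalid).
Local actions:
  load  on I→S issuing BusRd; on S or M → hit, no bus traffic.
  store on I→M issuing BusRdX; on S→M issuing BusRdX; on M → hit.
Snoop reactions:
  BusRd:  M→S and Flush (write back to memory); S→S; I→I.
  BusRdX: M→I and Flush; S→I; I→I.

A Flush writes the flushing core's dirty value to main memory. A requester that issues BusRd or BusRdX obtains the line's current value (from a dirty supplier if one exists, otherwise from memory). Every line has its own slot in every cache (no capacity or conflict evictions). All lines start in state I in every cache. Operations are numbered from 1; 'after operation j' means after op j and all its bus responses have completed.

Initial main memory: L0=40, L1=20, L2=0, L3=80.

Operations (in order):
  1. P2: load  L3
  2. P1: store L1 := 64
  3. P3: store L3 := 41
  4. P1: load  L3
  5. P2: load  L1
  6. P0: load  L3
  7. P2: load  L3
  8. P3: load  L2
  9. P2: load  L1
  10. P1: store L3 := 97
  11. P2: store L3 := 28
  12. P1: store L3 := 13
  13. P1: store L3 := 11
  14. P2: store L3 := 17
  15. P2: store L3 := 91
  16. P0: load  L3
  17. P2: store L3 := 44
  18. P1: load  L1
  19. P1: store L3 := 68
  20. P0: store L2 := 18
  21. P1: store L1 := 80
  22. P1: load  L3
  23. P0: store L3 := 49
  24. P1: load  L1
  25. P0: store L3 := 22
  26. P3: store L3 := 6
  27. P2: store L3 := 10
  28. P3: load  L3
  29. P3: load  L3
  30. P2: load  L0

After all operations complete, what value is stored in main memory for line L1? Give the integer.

step 1: P2: load  L3  ⟶  IISI  (L3)  txn=BusRd  M[L3]=80
step 2: P1: store L1 := 64  ⟶  IMII  (L1)  txn=BusRdX  M[L1]=20
step 3: P3: store L3 := 41  ⟶  IIIM  (L3)  txn=BusRdX  M[L3]=80
step 4: P1: load  L3  ⟶  ISIS  (L3)  txn=BusRd+Flush  M[L3]=41
step 5: P2: load  L1  ⟶  ISSI  (L1)  txn=BusRd+Flush  M[L1]=64
step 6: P0: load  L3  ⟶  SSIS  (L3)  txn=BusRd  M[L3]=41
step 7: P2: load  L3  ⟶  SSSS  (L3)  txn=BusRd  M[L3]=41
step 8: P3: load  L2  ⟶  IIIS  (L2)  txn=BusRd  M[L2]=0
step 9: P2: load  L1  ⟶  ISSI  (L1)  txn=∅  M[L1]=64
step 10: P1: store L3 := 97  ⟶  IMII  (L3)  txn=BusRdX  M[L3]=41
step 11: P2: store L3 := 28  ⟶  IIMI  (L3)  txn=BusRdX+Flush  M[L3]=97
step 12: P1: store L3 := 13  ⟶  IMII  (L3)  txn=BusRdX+Flush  M[L3]=28
step 13: P1: store L3 := 11  ⟶  IMII  (L3)  txn=∅  M[L3]=28
step 14: P2: store L3 := 17  ⟶  IIMI  (L3)  txn=BusRdX+Flush  M[L3]=11
step 15: P2: store L3 := 91  ⟶  IIMI  (L3)  txn=∅  M[L3]=11
step 16: P0: load  L3  ⟶  SISI  (L3)  txn=BusRd+Flush  M[L3]=91
step 17: P2: store L3 := 44  ⟶  IIMI  (L3)  txn=BusRdX  M[L3]=91
step 18: P1: load  L1  ⟶  ISSI  (L1)  txn=∅  M[L1]=64
step 19: P1: store L3 := 68  ⟶  IMII  (L3)  txn=BusRdX+Flush  M[L3]=44
step 20: P0: store L2 := 18  ⟶  MIII  (L2)  txn=BusRdX  M[L2]=0
step 21: P1: store L1 := 80  ⟶  IMII  (L1)  txn=BusRdX  M[L1]=64
step 22: P1: load  L3  ⟶  IMII  (L3)  txn=∅  M[L3]=44
step 23: P0: store L3 := 49  ⟶  MIII  (L3)  txn=BusRdX+Flush  M[L3]=68
step 24: P1: load  L1  ⟶  IMII  (L1)  txn=∅  M[L1]=64
step 25: P0: store L3 := 22  ⟶  MIII  (L3)  txn=∅  M[L3]=68
step 26: P3: store L3 := 6  ⟶  IIIM  (L3)  txn=BusRdX+Flush  M[L3]=22
step 27: P2: store L3 := 10  ⟶  IIMI  (L3)  txn=BusRdX+Flush  M[L3]=6
step 28: P3: load  L3  ⟶  IISS  (L3)  txn=BusRd+Flush  M[L3]=10
step 29: P3: load  L3  ⟶  IISS  (L3)  txn=∅  M[L3]=10
step 30: P2: load  L0  ⟶  IISI  (L0)  txn=BusRd  M[L0]=40

memory[L1] = 64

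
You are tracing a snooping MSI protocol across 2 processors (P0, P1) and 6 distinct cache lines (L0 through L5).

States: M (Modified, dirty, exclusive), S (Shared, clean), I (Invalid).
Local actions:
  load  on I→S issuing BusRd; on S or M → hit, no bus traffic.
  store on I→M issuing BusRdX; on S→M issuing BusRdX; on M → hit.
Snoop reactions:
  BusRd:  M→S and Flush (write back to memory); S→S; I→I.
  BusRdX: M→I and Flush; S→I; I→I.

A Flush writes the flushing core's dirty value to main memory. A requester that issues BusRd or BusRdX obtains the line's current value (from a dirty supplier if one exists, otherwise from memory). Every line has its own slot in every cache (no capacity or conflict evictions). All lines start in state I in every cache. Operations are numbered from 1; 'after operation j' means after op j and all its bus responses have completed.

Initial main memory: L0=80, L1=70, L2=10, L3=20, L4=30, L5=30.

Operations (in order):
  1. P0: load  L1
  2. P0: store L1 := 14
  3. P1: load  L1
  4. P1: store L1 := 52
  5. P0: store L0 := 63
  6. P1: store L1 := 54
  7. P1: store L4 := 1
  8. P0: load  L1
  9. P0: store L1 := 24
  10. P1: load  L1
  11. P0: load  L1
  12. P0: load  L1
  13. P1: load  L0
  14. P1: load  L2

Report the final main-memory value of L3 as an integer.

step 1: P0: load  L1  ⟶  SI  (L1)  txn=BusRd  M[L1]=70
step 2: P0: store L1 := 14  ⟶  MI  (L1)  txn=BusRdX  M[L1]=70
step 3: P1: load  L1  ⟶  SS  (L1)  txn=BusRd+Flush  M[L1]=14
step 4: P1: store L1 := 52  ⟶  IM  (L1)  txn=BusRdX  M[L1]=14
step 5: P0: store L0 := 63  ⟶  MI  (L0)  txn=BusRdX  M[L0]=80
step 6: P1: store L1 := 54  ⟶  IM  (L1)  txn=∅  M[L1]=14
step 7: P1: store L4 := 1  ⟶  IM  (L4)  txn=BusRdX  M[L4]=30
step 8: P0: load  L1  ⟶  SS  (L1)  txn=BusRd+Flush  M[L1]=54
step 9: P0: store L1 := 24  ⟶  MI  (L1)  txn=BusRdX  M[L1]=54
step 10: P1: load  L1  ⟶  SS  (L1)  txn=BusRd+Flush  M[L1]=24
step 11: P0: load  L1  ⟶  SS  (L1)  txn=∅  M[L1]=24
step 12: P0: load  L1  ⟶  SS  (L1)  txn=∅  M[L1]=24
step 13: P1: load  L0  ⟶  SS  (L0)  txn=BusRd+Flush  M[L0]=63
step 14: P1: load  L2  ⟶  IS  (L2)  txn=BusRd  M[L2]=10

memory[L3] = 20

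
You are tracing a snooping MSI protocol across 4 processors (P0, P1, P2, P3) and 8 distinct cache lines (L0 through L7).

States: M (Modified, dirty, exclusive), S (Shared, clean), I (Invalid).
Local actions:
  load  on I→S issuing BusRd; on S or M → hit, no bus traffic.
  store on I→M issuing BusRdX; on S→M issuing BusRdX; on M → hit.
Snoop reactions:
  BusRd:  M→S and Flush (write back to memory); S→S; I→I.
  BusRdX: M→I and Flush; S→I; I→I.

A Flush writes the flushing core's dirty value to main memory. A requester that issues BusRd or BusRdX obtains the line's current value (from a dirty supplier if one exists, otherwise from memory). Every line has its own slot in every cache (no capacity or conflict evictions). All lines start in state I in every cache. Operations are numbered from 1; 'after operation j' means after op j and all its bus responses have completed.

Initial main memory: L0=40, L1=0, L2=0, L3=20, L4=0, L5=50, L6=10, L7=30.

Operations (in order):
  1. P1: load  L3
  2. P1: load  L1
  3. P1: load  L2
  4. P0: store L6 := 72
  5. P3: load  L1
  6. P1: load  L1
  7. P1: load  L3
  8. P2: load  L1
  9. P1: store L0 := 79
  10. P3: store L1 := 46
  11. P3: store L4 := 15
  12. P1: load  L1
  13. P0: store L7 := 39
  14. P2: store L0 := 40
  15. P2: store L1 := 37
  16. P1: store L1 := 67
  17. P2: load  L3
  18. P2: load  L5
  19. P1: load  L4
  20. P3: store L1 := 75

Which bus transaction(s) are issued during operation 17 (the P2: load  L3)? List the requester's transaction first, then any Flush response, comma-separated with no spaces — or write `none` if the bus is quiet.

1. P1: load  L3  bus=[BusRd]  L3: P0=I P1=S P2=I P3=I  mem[L3]=20
2. P1: load  L1  bus=[BusRd]  L1: P0=I P1=S P2=I P3=I  mem[L1]=0
3. P1: load  L2  bus=[BusRd]  L2: P0=I P1=S P2=I P3=I  mem[L2]=0
4. P0: store L6 := 72  bus=[BusRdX]  L6: P0=M P1=I P2=I P3=I  mem[L6]=10
5. P3: load  L1  bus=[BusRd]  L1: P0=I P1=S P2=I P3=S  mem[L1]=0
6. P1: load  L1  bus=[-]  L1: P0=I P1=S P2=I P3=S  mem[L1]=0
7. P1: load  L3  bus=[-]  L3: P0=I P1=S P2=I P3=I  mem[L3]=20
8. P2: load  L1  bus=[BusRd]  L1: P0=I P1=S P2=S P3=S  mem[L1]=0
9. P1: store L0 := 79  bus=[BusRdX]  L0: P0=I P1=M P2=I P3=I  mem[L0]=40
10. P3: store L1 := 46  bus=[BusRdX]  L1: P0=I P1=I P2=I P3=M  mem[L1]=0
11. P3: store L4 := 15  bus=[BusRdX]  L4: P0=I P1=I P2=I P3=M  mem[L4]=0
12. P1: load  L1  bus=[BusRd,Flush]  L1: P0=I P1=S P2=I P3=S  mem[L1]=46
13. P0: store L7 := 39  bus=[BusRdX]  L7: P0=M P1=I P2=I P3=I  mem[L7]=30
14. P2: store L0 := 40  bus=[BusRdX,Flush]  L0: P0=I P1=I P2=M P3=I  mem[L0]=79
15. P2: store L1 := 37  bus=[BusRdX]  L1: P0=I P1=I P2=M P3=I  mem[L1]=46
16. P1: store L1 := 67  bus=[BusRdX,Flush]  L1: P0=I P1=M P2=I P3=I  mem[L1]=37
17. P2: load  L3  bus=[BusRd]  L3: P0=I P1=S P2=S P3=I  mem[L3]=20
18. P2: load  L5  bus=[BusRd]  L5: P0=I P1=I P2=S P3=I  mem[L5]=50
19. P1: load  L4  bus=[BusRd,Flush]  L4: P0=I P1=S P2=I P3=S  mem[L4]=15
20. P3: store L1 := 75  bus=[BusRdX,Flush]  L1: P0=I P1=I P2=I P3=M  mem[L1]=67

bus = BusRd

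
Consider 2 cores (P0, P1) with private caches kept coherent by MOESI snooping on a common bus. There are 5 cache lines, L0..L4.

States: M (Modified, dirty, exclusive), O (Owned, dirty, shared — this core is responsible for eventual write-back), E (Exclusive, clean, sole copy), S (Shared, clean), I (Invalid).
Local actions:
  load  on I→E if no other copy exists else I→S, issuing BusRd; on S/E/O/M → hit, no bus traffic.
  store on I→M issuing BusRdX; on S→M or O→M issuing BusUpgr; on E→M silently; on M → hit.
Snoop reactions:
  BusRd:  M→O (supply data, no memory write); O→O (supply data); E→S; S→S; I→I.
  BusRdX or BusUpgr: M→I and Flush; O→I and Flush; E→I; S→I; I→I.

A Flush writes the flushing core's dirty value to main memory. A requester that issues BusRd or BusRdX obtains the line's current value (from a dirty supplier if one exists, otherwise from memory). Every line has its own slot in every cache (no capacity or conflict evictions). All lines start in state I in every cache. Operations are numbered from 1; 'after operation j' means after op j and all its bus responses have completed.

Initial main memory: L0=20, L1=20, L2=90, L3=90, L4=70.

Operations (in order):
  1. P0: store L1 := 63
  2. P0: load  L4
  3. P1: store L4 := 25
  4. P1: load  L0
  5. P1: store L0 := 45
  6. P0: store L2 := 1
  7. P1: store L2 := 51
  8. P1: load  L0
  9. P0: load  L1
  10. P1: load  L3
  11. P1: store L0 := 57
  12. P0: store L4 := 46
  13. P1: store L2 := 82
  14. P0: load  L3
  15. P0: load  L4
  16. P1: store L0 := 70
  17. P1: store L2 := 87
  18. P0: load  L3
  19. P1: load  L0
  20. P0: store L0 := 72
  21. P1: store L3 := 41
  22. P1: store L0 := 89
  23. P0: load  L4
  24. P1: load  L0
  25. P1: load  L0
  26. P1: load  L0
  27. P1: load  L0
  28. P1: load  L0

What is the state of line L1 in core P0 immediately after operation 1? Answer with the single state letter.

  op1 P0: store L1 := 63 → M/I on L1; bus BusRdX; mem=20
  op2 P0: load  L4 → E/I on L4; bus BusRd; mem=70
  op3 P1: store L4 := 25 → I/M on L4; bus BusRdX; mem=70
  op4 P1: load  L0 → I/E on L0; bus BusRd; mem=20
  op5 P1: store L0 := 45 → I/M on L0; bus (none); mem=20
  op6 P0: store L2 := 1 → M/I on L2; bus BusRdX; mem=90
  op7 P1: store L2 := 51 → I/M on L2; bus BusRdX Flush; mem=1
  op8 P1: load  L0 → I/M on L0; bus (none); mem=20
  op9 P0: load  L1 → M/I on L1; bus (none); mem=20
  op10 P1: load  L3 → I/E on L3; bus BusRd; mem=90
  op11 P1: store L0 := 57 → I/M on L0; bus (none); mem=20
  op12 P0: store L4 := 46 → M/I on L4; bus BusRdX Flush; mem=25
  op13 P1: store L2 := 82 → I/M on L2; bus (none); mem=1
  op14 P0: load  L3 → S/S on L3; bus BusRd; mem=90
  op15 P0: load  L4 → M/I on L4; bus (none); mem=25
  op16 P1: store L0 := 70 → I/M on L0; bus (none); mem=20
  op17 P1: store L2 := 87 → I/M on L2; bus (none); mem=1
  op18 P0: load  L3 → S/S on L3; bus (none); mem=90
  op19 P1: load  L0 → I/M on L0; bus (none); mem=20
  op20 P0: store L0 := 72 → M/I on L0; bus BusRdX Flush; mem=70
  op21 P1: store L3 := 41 → I/M on L3; bus BusUpgr; mem=90
  op22 P1: store L0 := 89 → I/M on L0; bus BusRdX Flush; mem=72
  op23 P0: load  L4 → M/I on L4; bus (none); mem=25
  op24 P1: load  L0 → I/M on L0; bus (none); mem=72
  op25 P1: load  L0 → I/M on L0; bus (none); mem=72
  op26 P1: load  L0 → I/M on L0; bus (none); mem=72
  op27 P1: load  L0 → I/M on L0; bus (none); mem=72
  op28 P1: load  L0 → I/M on L0; bus (none); mem=72

state = M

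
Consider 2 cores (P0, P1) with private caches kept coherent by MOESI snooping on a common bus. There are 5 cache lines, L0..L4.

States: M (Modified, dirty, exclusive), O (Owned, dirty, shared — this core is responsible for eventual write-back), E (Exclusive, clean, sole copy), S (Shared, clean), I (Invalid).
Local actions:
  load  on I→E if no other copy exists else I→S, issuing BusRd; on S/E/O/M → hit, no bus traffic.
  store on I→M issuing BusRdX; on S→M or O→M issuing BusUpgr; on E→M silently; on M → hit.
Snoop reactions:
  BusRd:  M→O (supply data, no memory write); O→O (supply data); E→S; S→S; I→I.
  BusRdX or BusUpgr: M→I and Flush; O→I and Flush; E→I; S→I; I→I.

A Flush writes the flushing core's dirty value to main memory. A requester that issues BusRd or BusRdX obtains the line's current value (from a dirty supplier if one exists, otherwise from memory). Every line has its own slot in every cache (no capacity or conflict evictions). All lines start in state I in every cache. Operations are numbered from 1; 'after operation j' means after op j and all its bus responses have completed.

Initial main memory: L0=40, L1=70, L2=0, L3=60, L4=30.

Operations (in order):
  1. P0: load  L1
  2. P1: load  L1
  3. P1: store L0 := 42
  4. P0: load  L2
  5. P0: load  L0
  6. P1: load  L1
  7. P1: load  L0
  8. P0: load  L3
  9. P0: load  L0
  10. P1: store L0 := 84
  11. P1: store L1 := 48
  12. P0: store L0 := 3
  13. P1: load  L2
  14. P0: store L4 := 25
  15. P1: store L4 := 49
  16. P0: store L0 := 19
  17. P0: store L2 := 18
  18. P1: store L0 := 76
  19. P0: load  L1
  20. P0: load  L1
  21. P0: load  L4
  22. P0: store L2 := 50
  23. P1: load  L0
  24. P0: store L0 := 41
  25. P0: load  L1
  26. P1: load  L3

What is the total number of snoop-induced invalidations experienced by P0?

invalidations = 4

1. P0: load  L1  bus=[BusRd]  L1: P0=E P1=I  mem[L1]=70
2. P1: load  L1  bus=[BusRd]  L1: P0=S P1=S  mem[L1]=70
3. P1: store L0 := 42  bus=[BusRdX]  L0: P0=I P1=M  mem[L0]=40
4. P0: load  L2  bus=[BusRd]  L2: P0=E P1=I  mem[L2]=0
5. P0: load  L0  bus=[BusRd]  L0: P0=S P1=O  mem[L0]=40
6. P1: load  L1  bus=[-]  L1: P0=S P1=S  mem[L1]=70
7. P1: load  L0  bus=[-]  L0: P0=S P1=O  mem[L0]=40
8. P0: load  L3  bus=[BusRd]  L3: P0=E P1=I  mem[L3]=60
9. P0: load  L0  bus=[-]  L0: P0=S P1=O  mem[L0]=40
10. P1: store L0 := 84  bus=[BusUpgr]  L0: P0=I P1=M  mem[L0]=40
11. P1: store L1 := 48  bus=[BusUpgr]  L1: P0=I P1=M  mem[L1]=70
12. P0: store L0 := 3  bus=[BusRdX,Flush]  L0: P0=M P1=I  mem[L0]=84
13. P1: load  L2  bus=[BusRd]  L2: P0=S P1=S  mem[L2]=0
14. P0: store L4 := 25  bus=[BusRdX]  L4: P0=M P1=I  mem[L4]=30
15. P1: store L4 := 49  bus=[BusRdX,Flush]  L4: P0=I P1=M  mem[L4]=25
16. P0: store L0 := 19  bus=[-]  L0: P0=M P1=I  mem[L0]=84
17. P0: store L2 := 18  bus=[BusUpgr]  L2: P0=M P1=I  mem[L2]=0
18. P1: store L0 := 76  bus=[BusRdX,Flush]  L0: P0=I P1=M  mem[L0]=19
19. P0: load  L1  bus=[BusRd]  L1: P0=S P1=O  mem[L1]=70
20. P0: load  L1  bus=[-]  L1: P0=S P1=O  mem[L1]=70
21. P0: load  L4  bus=[BusRd]  L4: P0=S P1=O  mem[L4]=25
22. P0: store L2 := 50  bus=[-]  L2: P0=M P1=I  mem[L2]=0
23. P1: load  L0  bus=[-]  L0: P0=I P1=M  mem[L0]=19
24. P0: store L0 := 41  bus=[BusRdX,Flush]  L0: P0=M P1=I  mem[L0]=76
25. P0: load  L1  bus=[-]  L1: P0=S P1=O  mem[L1]=70
26. P1: load  L3  bus=[BusRd]  L3: P0=S P1=S  mem[L3]=60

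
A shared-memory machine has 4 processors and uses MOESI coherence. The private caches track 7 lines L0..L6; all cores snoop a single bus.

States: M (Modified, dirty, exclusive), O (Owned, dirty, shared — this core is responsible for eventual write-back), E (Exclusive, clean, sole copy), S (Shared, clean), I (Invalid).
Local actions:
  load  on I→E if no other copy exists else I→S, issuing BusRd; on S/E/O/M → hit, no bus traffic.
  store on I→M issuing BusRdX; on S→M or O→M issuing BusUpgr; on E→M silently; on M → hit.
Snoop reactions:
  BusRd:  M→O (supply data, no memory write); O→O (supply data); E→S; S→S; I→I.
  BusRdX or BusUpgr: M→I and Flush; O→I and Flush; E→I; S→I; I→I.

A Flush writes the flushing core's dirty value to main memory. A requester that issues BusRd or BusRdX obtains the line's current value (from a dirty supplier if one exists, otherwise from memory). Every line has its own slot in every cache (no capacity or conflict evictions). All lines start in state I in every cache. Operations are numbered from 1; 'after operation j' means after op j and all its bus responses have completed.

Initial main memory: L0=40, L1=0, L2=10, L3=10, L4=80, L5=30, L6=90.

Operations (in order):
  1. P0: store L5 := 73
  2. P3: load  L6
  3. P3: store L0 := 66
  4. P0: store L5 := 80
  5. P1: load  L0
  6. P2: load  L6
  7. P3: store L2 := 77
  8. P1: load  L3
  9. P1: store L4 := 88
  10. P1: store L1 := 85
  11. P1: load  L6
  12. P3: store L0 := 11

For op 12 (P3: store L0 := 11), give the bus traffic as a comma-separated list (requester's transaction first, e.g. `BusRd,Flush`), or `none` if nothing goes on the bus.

step 1: P0: store L5 := 73  ⟶  MIII  (L5)  txn=BusRdX  M[L5]=30
step 2: P3: load  L6  ⟶  IIIE  (L6)  txn=BusRd  M[L6]=90
step 3: P3: store L0 := 66  ⟶  IIIM  (L0)  txn=BusRdX  M[L0]=40
step 4: P0: store L5 := 80  ⟶  MIII  (L5)  txn=∅  M[L5]=30
step 5: P1: load  L0  ⟶  ISIO  (L0)  txn=BusRd  M[L0]=40
step 6: P2: load  L6  ⟶  IISS  (L6)  txn=BusRd  M[L6]=90
step 7: P3: store L2 := 77  ⟶  IIIM  (L2)  txn=BusRdX  M[L2]=10
step 8: P1: load  L3  ⟶  IEII  (L3)  txn=BusRd  M[L3]=10
step 9: P1: store L4 := 88  ⟶  IMII  (L4)  txn=BusRdX  M[L4]=80
step 10: P1: store L1 := 85  ⟶  IMII  (L1)  txn=BusRdX  M[L1]=0
step 11: P1: load  L6  ⟶  ISSS  (L6)  txn=BusRd  M[L6]=90
step 12: P3: store L0 := 11  ⟶  IIIM  (L0)  txn=BusUpgr  M[L0]=40

bus = BusUpgr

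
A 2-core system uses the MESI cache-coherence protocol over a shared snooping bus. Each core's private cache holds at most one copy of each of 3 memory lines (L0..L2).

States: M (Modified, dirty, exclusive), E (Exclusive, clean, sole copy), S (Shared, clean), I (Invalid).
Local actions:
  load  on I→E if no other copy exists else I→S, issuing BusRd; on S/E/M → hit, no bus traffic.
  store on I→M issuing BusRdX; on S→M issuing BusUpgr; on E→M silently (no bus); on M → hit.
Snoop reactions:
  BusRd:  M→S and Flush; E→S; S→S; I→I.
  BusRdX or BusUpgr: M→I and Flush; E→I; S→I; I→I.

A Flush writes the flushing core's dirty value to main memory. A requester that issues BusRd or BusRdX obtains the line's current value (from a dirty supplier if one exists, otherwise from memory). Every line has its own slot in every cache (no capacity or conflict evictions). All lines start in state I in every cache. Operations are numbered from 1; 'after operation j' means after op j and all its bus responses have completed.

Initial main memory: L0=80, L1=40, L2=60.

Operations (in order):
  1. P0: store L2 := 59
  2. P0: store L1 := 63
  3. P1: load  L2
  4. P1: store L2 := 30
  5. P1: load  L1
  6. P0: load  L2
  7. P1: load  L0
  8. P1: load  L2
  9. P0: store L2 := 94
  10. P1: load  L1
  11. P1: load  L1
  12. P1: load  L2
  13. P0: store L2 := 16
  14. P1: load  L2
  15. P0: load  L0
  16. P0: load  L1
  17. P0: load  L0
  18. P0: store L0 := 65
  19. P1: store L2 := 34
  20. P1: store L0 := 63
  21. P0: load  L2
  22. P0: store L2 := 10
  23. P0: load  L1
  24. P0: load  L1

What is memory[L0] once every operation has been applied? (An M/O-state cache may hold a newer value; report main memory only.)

memory[L0] = 65

[1] P0: store L2 := 59 | P0:M(59), P1:I | bus: BusRdX
[2] P0: store L1 := 63 | P0:M(63), P1:I | bus: BusRdX
[3] P1: load  L2 | P0:S(59), P1:S(59) | bus: BusRd,Flush
[4] P1: store L2 := 30 | P0:I, P1:M(30) | bus: BusUpgr
[5] P1: load  L1 | P0:S(63), P1:S(63) | bus: BusRd,Flush
[6] P0: load  L2 | P0:S(30), P1:S(30) | bus: BusRd,Flush
[7] P1: load  L0 | P0:I, P1:E(80) | bus: BusRd
[8] P1: load  L2 | P0:S(30), P1:S(30) | bus: none
[9] P0: store L2 := 94 | P0:M(94), P1:I | bus: BusUpgr
[10] P1: load  L1 | P0:S(63), P1:S(63) | bus: none
[11] P1: load  L1 | P0:S(63), P1:S(63) | bus: none
[12] P1: load  L2 | P0:S(94), P1:S(94) | bus: BusRd,Flush
[13] P0: store L2 := 16 | P0:M(16), P1:I | bus: BusUpgr
[14] P1: load  L2 | P0:S(16), P1:S(16) | bus: BusRd,Flush
[15] P0: load  L0 | P0:S(80), P1:S(80) | bus: BusRd
[16] P0: load  L1 | P0:S(63), P1:S(63) | bus: none
[17] P0: load  L0 | P0:S(80), P1:S(80) | bus: none
[18] P0: store L0 := 65 | P0:M(65), P1:I | bus: BusUpgr
[19] P1: store L2 := 34 | P0:I, P1:M(34) | bus: BusUpgr
[20] P1: store L0 := 63 | P0:I, P1:M(63) | bus: BusRdX,Flush
[21] P0: load  L2 | P0:S(34), P1:S(34) | bus: BusRd,Flush
[22] P0: store L2 := 10 | P0:M(10), P1:I | bus: BusUpgr
[23] P0: load  L1 | P0:S(63), P1:S(63) | bus: none
[24] P0: load  L1 | P0:S(63), P1:S(63) | bus: none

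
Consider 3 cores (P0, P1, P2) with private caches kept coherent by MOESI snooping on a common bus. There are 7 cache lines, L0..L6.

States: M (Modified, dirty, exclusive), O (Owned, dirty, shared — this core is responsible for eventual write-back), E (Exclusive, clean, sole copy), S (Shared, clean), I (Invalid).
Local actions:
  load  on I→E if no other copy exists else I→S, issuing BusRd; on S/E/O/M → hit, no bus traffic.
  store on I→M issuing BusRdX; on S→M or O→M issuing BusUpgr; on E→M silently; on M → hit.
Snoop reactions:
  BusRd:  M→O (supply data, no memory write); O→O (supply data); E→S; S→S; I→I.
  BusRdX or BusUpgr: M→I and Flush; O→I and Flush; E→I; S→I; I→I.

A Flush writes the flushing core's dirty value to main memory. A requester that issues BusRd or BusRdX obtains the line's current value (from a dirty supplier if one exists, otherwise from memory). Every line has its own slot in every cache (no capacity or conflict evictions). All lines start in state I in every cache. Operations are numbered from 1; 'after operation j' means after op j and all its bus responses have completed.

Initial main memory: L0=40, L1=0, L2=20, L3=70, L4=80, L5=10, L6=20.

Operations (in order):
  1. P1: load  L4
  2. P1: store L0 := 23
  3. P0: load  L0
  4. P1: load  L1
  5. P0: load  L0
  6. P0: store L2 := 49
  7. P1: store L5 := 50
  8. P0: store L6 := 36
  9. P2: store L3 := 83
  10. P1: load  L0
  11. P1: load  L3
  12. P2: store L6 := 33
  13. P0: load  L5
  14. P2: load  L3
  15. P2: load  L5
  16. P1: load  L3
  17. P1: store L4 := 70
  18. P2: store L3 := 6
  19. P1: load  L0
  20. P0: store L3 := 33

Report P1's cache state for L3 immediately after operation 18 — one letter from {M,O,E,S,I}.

state = I

  op1 P1: load  L4 → I/E/I on L4; bus BusRd; mem=80
  op2 P1: store L0 := 23 → I/M/I on L0; bus BusRdX; mem=40
  op3 P0: load  L0 → S/O/I on L0; bus BusRd; mem=40
  op4 P1: load  L1 → I/E/I on L1; bus BusRd; mem=0
  op5 P0: load  L0 → S/O/I on L0; bus (none); mem=40
  op6 P0: store L2 := 49 → M/I/I on L2; bus BusRdX; mem=20
  op7 P1: store L5 := 50 → I/M/I on L5; bus BusRdX; mem=10
  op8 P0: store L6 := 36 → M/I/I on L6; bus BusRdX; mem=20
  op9 P2: store L3 := 83 → I/I/M on L3; bus BusRdX; mem=70
  op10 P1: load  L0 → S/O/I on L0; bus (none); mem=40
  op11 P1: load  L3 → I/S/O on L3; bus BusRd; mem=70
  op12 P2: store L6 := 33 → I/I/M on L6; bus BusRdX Flush; mem=36
  op13 P0: load  L5 → S/O/I on L5; bus BusRd; mem=10
  op14 P2: load  L3 → I/S/O on L3; bus (none); mem=70
  op15 P2: load  L5 → S/O/S on L5; bus BusRd; mem=10
  op16 P1: load  L3 → I/S/O on L3; bus (none); mem=70
  op17 P1: store L4 := 70 → I/M/I on L4; bus (none); mem=80
  op18 P2: store L3 := 6 → I/I/M on L3; bus BusUpgr; mem=70
  op19 P1: load  L0 → S/O/I on L0; bus (none); mem=40
  op20 P0: store L3 := 33 → M/I/I on L3; bus BusRdX Flush; mem=6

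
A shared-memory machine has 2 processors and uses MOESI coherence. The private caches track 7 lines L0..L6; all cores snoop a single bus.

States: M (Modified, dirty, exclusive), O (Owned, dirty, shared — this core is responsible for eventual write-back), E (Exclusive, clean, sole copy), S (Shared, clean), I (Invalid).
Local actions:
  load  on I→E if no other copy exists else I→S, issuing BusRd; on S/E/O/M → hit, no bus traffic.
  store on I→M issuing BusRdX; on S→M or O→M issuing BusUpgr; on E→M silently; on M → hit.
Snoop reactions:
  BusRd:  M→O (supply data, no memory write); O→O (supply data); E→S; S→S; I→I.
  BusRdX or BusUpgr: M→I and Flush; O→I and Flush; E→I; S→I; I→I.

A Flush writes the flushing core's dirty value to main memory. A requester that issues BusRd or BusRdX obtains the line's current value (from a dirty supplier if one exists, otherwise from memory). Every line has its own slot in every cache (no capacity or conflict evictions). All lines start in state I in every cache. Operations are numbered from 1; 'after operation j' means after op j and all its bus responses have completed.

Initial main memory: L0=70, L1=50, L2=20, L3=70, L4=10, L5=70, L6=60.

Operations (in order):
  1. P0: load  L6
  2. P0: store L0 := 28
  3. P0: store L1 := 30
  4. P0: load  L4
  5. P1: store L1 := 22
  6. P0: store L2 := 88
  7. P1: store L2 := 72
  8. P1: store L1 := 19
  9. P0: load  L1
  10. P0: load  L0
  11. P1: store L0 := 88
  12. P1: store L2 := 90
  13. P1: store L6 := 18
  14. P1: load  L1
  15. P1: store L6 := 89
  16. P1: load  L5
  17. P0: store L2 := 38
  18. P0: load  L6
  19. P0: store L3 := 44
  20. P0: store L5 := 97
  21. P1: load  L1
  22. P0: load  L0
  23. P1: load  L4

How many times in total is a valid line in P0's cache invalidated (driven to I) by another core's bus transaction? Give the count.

[1] P0: load  L6 | P0:E(60), P1:I | bus: BusRd
[2] P0: store L0 := 28 | P0:M(28), P1:I | bus: BusRdX
[3] P0: store L1 := 30 | P0:M(30), P1:I | bus: BusRdX
[4] P0: load  L4 | P0:E(10), P1:I | bus: BusRd
[5] P1: store L1 := 22 | P0:I, P1:M(22) | bus: BusRdX,Flush
[6] P0: store L2 := 88 | P0:M(88), P1:I | bus: BusRdX
[7] P1: store L2 := 72 | P0:I, P1:M(72) | bus: BusRdX,Flush
[8] P1: store L1 := 19 | P0:I, P1:M(19) | bus: none
[9] P0: load  L1 | P0:S(19), P1:O(19) | bus: BusRd
[10] P0: load  L0 | P0:M(28), P1:I | bus: none
[11] P1: store L0 := 88 | P0:I, P1:M(88) | bus: BusRdX,Flush
[12] P1: store L2 := 90 | P0:I, P1:M(90) | bus: none
[13] P1: store L6 := 18 | P0:I, P1:M(18) | bus: BusRdX
[14] P1: load  L1 | P0:S(19), P1:O(19) | bus: none
[15] P1: store L6 := 89 | P0:I, P1:M(89) | bus: none
[16] P1: load  L5 | P0:I, P1:E(70) | bus: BusRd
[17] P0: store L2 := 38 | P0:M(38), P1:I | bus: BusRdX,Flush
[18] P0: load  L6 | P0:S(89), P1:O(89) | bus: BusRd
[19] P0: store L3 := 44 | P0:M(44), P1:I | bus: BusRdX
[20] P0: store L5 := 97 | P0:M(97), P1:I | bus: BusRdX
[21] P1: load  L1 | P0:S(19), P1:O(19) | bus: none
[22] P0: load  L0 | P0:S(88), P1:O(88) | bus: BusRd
[23] P1: load  L4 | P0:S(10), P1:S(10) | bus: BusRd

invalidations = 4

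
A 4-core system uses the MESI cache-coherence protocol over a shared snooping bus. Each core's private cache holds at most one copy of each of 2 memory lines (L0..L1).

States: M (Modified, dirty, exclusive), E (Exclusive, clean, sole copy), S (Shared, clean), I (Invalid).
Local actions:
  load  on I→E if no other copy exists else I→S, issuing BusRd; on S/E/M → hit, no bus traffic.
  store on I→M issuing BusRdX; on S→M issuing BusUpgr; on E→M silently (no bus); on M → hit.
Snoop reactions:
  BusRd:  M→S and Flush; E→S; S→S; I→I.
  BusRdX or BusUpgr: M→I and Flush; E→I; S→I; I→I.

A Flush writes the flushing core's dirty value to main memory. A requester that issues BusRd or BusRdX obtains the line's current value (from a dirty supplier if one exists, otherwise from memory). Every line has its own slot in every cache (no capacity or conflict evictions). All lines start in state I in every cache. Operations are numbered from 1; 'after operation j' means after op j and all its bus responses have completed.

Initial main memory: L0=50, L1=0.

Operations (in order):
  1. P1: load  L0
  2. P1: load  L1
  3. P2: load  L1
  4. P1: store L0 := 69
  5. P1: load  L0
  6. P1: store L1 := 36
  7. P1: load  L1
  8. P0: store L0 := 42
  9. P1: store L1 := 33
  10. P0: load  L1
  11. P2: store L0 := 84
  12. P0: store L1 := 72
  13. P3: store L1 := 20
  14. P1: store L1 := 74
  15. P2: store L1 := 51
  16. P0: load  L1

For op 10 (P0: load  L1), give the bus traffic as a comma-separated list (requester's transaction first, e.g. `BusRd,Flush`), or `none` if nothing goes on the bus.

[1] P1: load  L0 | P0:I, P1:E(50), P2:I, P3:I | bus: BusRd
[2] P1: load  L1 | P0:I, P1:E(0), P2:I, P3:I | bus: BusRd
[3] P2: load  L1 | P0:I, P1:S(0), P2:S(0), P3:I | bus: BusRd
[4] P1: store L0 := 69 | P0:I, P1:M(69), P2:I, P3:I | bus: none
[5] P1: load  L0 | P0:I, P1:M(69), P2:I, P3:I | bus: none
[6] P1: store L1 := 36 | P0:I, P1:M(36), P2:I, P3:I | bus: BusUpgr
[7] P1: load  L1 | P0:I, P1:M(36), P2:I, P3:I | bus: none
[8] P0: store L0 := 42 | P0:M(42), P1:I, P2:I, P3:I | bus: BusRdX,Flush
[9] P1: store L1 := 33 | P0:I, P1:M(33), P2:I, P3:I | bus: none
[10] P0: load  L1 | P0:S(33), P1:S(33), P2:I, P3:I | bus: BusRd,Flush
[11] P2: store L0 := 84 | P0:I, P1:I, P2:M(84), P3:I | bus: BusRdX,Flush
[12] P0: store L1 := 72 | P0:M(72), P1:I, P2:I, P3:I | bus: BusUpgr
[13] P3: store L1 := 20 | P0:I, P1:I, P2:I, P3:M(20) | bus: BusRdX,Flush
[14] P1: store L1 := 74 | P0:I, P1:M(74), P2:I, P3:I | bus: BusRdX,Flush
[15] P2: store L1 := 51 | P0:I, P1:I, P2:M(51), P3:I | bus: BusRdX,Flush
[16] P0: load  L1 | P0:S(51), P1:I, P2:S(51), P3:I | bus: BusRd,Flush

bus = BusRd,Flush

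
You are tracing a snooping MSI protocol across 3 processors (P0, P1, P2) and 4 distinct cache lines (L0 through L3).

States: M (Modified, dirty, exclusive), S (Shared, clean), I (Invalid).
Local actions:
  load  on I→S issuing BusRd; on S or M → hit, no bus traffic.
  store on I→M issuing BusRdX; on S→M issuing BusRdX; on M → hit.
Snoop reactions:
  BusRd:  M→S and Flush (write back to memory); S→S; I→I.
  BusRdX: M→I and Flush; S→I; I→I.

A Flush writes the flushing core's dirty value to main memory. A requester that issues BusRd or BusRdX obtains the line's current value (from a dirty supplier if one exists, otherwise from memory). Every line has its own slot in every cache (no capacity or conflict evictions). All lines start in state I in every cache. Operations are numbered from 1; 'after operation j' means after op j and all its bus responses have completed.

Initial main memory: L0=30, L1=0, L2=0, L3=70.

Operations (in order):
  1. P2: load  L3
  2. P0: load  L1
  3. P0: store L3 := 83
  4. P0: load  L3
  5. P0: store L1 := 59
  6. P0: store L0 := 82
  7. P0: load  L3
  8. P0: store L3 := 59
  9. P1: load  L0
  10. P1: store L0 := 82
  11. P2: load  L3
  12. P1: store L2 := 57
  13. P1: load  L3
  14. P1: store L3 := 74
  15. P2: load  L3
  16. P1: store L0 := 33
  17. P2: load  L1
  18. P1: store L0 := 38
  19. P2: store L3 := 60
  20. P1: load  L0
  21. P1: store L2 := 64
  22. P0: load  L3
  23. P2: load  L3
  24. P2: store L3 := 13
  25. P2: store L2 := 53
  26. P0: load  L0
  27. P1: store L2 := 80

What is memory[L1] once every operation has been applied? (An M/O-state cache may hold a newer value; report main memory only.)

1. P2: load  L3  bus=[BusRd]  L3: P0=I P1=I P2=S  mem[L3]=70
2. P0: load  L1  bus=[BusRd]  L1: P0=S P1=I P2=I  mem[L1]=0
3. P0: store L3 := 83  bus=[BusRdX]  L3: P0=M P1=I P2=I  mem[L3]=70
4. P0: load  L3  bus=[-]  L3: P0=M P1=I P2=I  mem[L3]=70
5. P0: store L1 := 59  bus=[BusRdX]  L1: P0=M P1=I P2=I  mem[L1]=0
6. P0: store L0 := 82  bus=[BusRdX]  L0: P0=M P1=I P2=I  mem[L0]=30
7. P0: load  L3  bus=[-]  L3: P0=M P1=I P2=I  mem[L3]=70
8. P0: store L3 := 59  bus=[-]  L3: P0=M P1=I P2=I  mem[L3]=70
9. P1: load  L0  bus=[BusRd,Flush]  L0: P0=S P1=S P2=I  mem[L0]=82
10. P1: store L0 := 82  bus=[BusRdX]  L0: P0=I P1=M P2=I  mem[L0]=82
11. P2: load  L3  bus=[BusRd,Flush]  L3: P0=S P1=I P2=S  mem[L3]=59
12. P1: store L2 := 57  bus=[BusRdX]  L2: P0=I P1=M P2=I  mem[L2]=0
13. P1: load  L3  bus=[BusRd]  L3: P0=S P1=S P2=S  mem[L3]=59
14. P1: store L3 := 74  bus=[BusRdX]  L3: P0=I P1=M P2=I  mem[L3]=59
15. P2: load  L3  bus=[BusRd,Flush]  L3: P0=I P1=S P2=S  mem[L3]=74
16. P1: store L0 := 33  bus=[-]  L0: P0=I P1=M P2=I  mem[L0]=82
17. P2: load  L1  bus=[BusRd,Flush]  L1: P0=S P1=I P2=S  mem[L1]=59
18. P1: store L0 := 38  bus=[-]  L0: P0=I P1=M P2=I  mem[L0]=82
19. P2: store L3 := 60  bus=[BusRdX]  L3: P0=I P1=I P2=M  mem[L3]=74
20. P1: load  L0  bus=[-]  L0: P0=I P1=M P2=I  mem[L0]=82
21. P1: store L2 := 64  bus=[-]  L2: P0=I P1=M P2=I  mem[L2]=0
22. P0: load  L3  bus=[BusRd,Flush]  L3: P0=S P1=I P2=S  mem[L3]=60
23. P2: load  L3  bus=[-]  L3: P0=S P1=I P2=S  mem[L3]=60
24. P2: store L3 := 13  bus=[BusRdX]  L3: P0=I P1=I P2=M  mem[L3]=60
25. P2: store L2 := 53  bus=[BusRdX,Flush]  L2: P0=I P1=I P2=M  mem[L2]=64
26. P0: load  L0  bus=[BusRd,Flush]  L0: P0=S P1=S P2=I  mem[L0]=38
27. P1: store L2 := 80  bus=[BusRdX,Flush]  L2: P0=I P1=M P2=I  mem[L2]=53

memory[L1] = 59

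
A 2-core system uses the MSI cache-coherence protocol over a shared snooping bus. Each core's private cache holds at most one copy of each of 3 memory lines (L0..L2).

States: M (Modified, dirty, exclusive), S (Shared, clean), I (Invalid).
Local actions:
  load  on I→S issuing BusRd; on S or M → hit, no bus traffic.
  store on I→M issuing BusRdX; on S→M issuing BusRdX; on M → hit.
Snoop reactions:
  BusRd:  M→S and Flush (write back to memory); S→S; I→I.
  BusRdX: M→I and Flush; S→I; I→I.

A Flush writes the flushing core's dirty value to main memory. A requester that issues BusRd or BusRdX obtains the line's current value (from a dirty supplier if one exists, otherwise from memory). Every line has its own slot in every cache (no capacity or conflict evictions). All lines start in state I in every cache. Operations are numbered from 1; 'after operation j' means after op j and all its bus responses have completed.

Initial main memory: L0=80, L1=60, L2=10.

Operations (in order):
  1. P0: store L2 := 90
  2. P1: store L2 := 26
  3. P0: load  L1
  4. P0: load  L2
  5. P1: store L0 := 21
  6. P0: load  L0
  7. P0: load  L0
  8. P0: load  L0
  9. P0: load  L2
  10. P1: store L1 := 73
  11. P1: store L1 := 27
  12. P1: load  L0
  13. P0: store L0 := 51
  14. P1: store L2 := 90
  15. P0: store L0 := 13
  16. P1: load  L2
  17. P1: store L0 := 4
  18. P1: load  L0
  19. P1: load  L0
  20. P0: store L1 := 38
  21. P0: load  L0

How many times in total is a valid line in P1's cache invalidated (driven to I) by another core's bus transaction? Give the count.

[1] P0: store L2 := 90 | P0:M(90), P1:I | bus: BusRdX
[2] P1: store L2 := 26 | P0:I, P1:M(26) | bus: BusRdX,Flush
[3] P0: load  L1 | P0:S(60), P1:I | bus: BusRd
[4] P0: load  L2 | P0:S(26), P1:S(26) | bus: BusRd,Flush
[5] P1: store L0 := 21 | P0:I, P1:M(21) | bus: BusRdX
[6] P0: load  L0 | P0:S(21), P1:S(21) | bus: BusRd,Flush
[7] P0: load  L0 | P0:S(21), P1:S(21) | bus: none
[8] P0: load  L0 | P0:S(21), P1:S(21) | bus: none
[9] P0: load  L2 | P0:S(26), P1:S(26) | bus: none
[10] P1: store L1 := 73 | P0:I, P1:M(73) | bus: BusRdX
[11] P1: store L1 := 27 | P0:I, P1:M(27) | bus: none
[12] P1: load  L0 | P0:S(21), P1:S(21) | bus: none
[13] P0: store L0 := 51 | P0:M(51), P1:I | bus: BusRdX
[14] P1: store L2 := 90 | P0:I, P1:M(90) | bus: BusRdX
[15] P0: store L0 := 13 | P0:M(13), P1:I | bus: none
[16] P1: load  L2 | P0:I, P1:M(90) | bus: none
[17] P1: store L0 := 4 | P0:I, P1:M(4) | bus: BusRdX,Flush
[18] P1: load  L0 | P0:I, P1:M(4) | bus: none
[19] P1: load  L0 | P0:I, P1:M(4) | bus: none
[20] P0: store L1 := 38 | P0:M(38), P1:I | bus: BusRdX,Flush
[21] P0: load  L0 | P0:S(4), P1:S(4) | bus: BusRd,Flush

invalidations = 2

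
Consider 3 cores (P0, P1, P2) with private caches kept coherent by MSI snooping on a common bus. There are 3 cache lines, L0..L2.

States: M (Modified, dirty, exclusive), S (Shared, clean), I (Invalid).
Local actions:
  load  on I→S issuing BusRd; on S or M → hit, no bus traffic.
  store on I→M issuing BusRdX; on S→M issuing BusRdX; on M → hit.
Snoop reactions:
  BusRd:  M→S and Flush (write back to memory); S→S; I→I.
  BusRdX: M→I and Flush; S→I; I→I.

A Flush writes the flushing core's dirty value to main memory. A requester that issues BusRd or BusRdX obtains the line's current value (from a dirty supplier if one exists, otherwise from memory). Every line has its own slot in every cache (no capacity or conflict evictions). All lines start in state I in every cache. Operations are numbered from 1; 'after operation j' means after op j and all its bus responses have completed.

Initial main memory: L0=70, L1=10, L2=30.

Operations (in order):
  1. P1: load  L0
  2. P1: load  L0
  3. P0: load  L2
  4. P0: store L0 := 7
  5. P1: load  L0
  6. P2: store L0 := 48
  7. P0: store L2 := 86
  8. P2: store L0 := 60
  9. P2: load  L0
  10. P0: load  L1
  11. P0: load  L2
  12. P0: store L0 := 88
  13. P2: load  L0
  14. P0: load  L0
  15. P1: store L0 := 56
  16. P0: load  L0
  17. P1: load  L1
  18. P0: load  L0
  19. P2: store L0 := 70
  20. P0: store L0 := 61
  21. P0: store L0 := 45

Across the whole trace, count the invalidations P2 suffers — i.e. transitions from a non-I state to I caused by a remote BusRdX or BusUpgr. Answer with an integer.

step 1: P1: load  L0  ⟶  ISI  (L0)  txn=BusRd  M[L0]=70
step 2: P1: load  L0  ⟶  ISI  (L0)  txn=∅  M[L0]=70
step 3: P0: load  L2  ⟶  SII  (L2)  txn=BusRd  M[L2]=30
step 4: P0: store L0 := 7  ⟶  MII  (L0)  txn=BusRdX  M[L0]=70
step 5: P1: load  L0  ⟶  SSI  (L0)  txn=BusRd+Flush  M[L0]=7
step 6: P2: store L0 := 48  ⟶  IIM  (L0)  txn=BusRdX  M[L0]=7
step 7: P0: store L2 := 86  ⟶  MII  (L2)  txn=BusRdX  M[L2]=30
step 8: P2: store L0 := 60  ⟶  IIM  (L0)  txn=∅  M[L0]=7
step 9: P2: load  L0  ⟶  IIM  (L0)  txn=∅  M[L0]=7
step 10: P0: load  L1  ⟶  SII  (L1)  txn=BusRd  M[L1]=10
step 11: P0: load  L2  ⟶  MII  (L2)  txn=∅  M[L2]=30
step 12: P0: store L0 := 88  ⟶  MII  (L0)  txn=BusRdX+Flush  M[L0]=60
step 13: P2: load  L0  ⟶  SIS  (L0)  txn=BusRd+Flush  M[L0]=88
step 14: P0: load  L0  ⟶  SIS  (L0)  txn=∅  M[L0]=88
step 15: P1: store L0 := 56  ⟶  IMI  (L0)  txn=BusRdX  M[L0]=88
step 16: P0: load  L0  ⟶  SSI  (L0)  txn=BusRd+Flush  M[L0]=56
step 17: P1: load  L1  ⟶  SSI  (L1)  txn=BusRd  M[L1]=10
step 18: P0: load  L0  ⟶  SSI  (L0)  txn=∅  M[L0]=56
step 19: P2: store L0 := 70  ⟶  IIM  (L0)  txn=BusRdX  M[L0]=56
step 20: P0: store L0 := 61  ⟶  MII  (L0)  txn=BusRdX+Flush  M[L0]=70
step 21: P0: store L0 := 45  ⟶  MII  (L0)  txn=∅  M[L0]=70

invalidations = 3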